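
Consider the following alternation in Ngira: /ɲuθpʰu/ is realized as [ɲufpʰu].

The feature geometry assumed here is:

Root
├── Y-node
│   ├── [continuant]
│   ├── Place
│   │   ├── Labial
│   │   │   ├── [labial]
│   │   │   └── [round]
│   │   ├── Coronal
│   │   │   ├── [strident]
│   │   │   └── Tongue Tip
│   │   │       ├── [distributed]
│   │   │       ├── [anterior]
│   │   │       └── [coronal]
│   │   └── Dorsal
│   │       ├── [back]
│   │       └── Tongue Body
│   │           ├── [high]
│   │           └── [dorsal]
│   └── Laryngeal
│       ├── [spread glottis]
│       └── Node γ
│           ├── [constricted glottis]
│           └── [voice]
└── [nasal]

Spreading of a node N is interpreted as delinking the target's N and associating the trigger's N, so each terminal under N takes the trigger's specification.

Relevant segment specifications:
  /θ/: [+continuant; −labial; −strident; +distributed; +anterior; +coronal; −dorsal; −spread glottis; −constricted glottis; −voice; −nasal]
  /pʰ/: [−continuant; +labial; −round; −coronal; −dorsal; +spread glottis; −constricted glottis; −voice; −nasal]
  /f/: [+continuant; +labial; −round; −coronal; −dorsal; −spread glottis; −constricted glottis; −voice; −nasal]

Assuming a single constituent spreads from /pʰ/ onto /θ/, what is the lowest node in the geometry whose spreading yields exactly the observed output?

Place

/θ/ and [f] differ in [labial], [round], [coronal], [anterior], [distributed], [strident]; every other specified feature is identical.
The smallest constituent containing every changed terminal is Place — each of its daughters lacks at least one of the affected features.
If Place spreads, every terminal under it takes /pʰ/'s value, producing [f] as observed.
[continuant], [spread glottis] — on which /pʰ/ differs from /θ/ — are unchanged, so neither Y-node nor anything higher can have spread; the constituent is no larger than Place.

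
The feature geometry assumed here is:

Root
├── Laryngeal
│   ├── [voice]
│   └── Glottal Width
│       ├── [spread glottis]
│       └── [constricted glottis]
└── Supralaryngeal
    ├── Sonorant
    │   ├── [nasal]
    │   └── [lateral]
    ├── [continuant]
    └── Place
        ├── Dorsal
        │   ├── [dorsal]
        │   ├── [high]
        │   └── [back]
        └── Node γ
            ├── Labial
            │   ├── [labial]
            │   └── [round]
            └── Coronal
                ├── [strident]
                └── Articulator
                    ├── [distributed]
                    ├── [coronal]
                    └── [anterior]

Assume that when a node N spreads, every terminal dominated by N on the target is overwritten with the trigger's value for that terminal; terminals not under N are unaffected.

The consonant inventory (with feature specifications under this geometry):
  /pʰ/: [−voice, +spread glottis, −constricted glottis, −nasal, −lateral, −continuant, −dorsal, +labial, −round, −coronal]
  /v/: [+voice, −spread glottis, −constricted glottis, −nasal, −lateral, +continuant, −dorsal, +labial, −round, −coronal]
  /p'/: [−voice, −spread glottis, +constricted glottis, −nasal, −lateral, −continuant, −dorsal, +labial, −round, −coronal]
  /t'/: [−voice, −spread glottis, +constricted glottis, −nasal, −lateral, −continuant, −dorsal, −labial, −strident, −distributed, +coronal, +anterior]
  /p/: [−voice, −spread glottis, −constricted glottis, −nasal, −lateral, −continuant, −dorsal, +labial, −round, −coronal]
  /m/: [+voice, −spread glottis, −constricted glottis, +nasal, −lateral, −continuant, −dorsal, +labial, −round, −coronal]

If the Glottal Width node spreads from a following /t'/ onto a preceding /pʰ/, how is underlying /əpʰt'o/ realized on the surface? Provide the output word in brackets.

Glottal Width immediately or transitively dominates [spread glottis], [constricted glottis].
After delinking /pʰ/'s Glottal Width and linking /t'/'s, the affected terminals become [−spread glottis], [+constricted glottis]; [voice], [nasal], [lateral], … (outside Glottal Width) are retained from /pʰ/.
This feature bundle is that of [p'], so /əpʰt'o/ surfaces as [əp't'o].

[əp't'o]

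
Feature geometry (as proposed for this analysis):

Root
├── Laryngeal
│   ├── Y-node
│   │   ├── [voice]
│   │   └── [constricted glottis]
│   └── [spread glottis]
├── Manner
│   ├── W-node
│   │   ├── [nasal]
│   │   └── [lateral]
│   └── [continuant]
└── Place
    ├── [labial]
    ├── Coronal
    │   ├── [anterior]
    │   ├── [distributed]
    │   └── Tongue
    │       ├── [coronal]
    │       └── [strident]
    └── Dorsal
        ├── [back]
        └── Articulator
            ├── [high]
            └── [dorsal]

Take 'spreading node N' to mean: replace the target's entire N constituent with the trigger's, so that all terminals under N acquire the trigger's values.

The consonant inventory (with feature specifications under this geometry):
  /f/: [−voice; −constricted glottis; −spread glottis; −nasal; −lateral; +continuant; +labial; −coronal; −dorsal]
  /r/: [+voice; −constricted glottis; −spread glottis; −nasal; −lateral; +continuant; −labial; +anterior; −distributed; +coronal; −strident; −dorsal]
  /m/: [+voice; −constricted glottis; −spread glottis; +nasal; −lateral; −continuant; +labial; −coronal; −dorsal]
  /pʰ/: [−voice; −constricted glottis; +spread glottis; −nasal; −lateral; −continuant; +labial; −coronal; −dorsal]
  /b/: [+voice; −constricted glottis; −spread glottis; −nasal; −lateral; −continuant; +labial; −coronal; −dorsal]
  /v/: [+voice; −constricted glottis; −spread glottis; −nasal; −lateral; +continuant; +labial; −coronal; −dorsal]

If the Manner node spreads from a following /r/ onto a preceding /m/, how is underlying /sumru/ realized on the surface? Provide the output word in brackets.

Terminals under Manner in this geometry: [nasal], [lateral], [continuant].
Spreading Manner from /r/ onto /m/ replaces those values with /r/'s: [−nasal], [−lateral], [+continuant]. Features outside Manner ([voice], [constricted glottis], [spread glottis], …) stay as in /m/.
Among the inventory, only /v/ has exactly this specification, giving the surface form [suvru].

[suvru]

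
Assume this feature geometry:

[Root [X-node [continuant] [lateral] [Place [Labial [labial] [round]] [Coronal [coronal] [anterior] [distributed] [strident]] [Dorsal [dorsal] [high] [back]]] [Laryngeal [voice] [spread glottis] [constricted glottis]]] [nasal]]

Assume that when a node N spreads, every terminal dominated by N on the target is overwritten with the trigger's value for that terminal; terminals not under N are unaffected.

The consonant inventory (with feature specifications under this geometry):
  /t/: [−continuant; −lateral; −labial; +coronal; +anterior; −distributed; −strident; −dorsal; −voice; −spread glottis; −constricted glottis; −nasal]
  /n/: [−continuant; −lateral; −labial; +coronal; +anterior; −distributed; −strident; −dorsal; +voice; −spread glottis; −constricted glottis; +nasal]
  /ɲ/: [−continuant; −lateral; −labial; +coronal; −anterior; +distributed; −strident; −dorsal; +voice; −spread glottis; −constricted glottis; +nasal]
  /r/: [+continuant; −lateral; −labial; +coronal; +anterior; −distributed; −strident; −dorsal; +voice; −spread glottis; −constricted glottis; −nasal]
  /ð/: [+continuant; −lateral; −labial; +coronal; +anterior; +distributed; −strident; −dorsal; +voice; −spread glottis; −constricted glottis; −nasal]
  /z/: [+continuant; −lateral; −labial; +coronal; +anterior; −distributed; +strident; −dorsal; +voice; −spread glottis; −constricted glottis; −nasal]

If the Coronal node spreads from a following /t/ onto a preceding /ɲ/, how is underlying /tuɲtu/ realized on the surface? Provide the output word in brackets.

[tuntu]

The Coronal node dominates the terminals [coronal], [anterior], [distributed], [strident].
After delinking /ɲ/'s Coronal and linking /t/'s, the affected terminals become [+coronal], [+anterior], [−distributed], [−strident]; [continuant], [lateral], [labial], … (outside Coronal) are retained from /ɲ/.
The resulting bundle matches /n/ in the inventory; substituting it for /ɲ/ gives [tuntu].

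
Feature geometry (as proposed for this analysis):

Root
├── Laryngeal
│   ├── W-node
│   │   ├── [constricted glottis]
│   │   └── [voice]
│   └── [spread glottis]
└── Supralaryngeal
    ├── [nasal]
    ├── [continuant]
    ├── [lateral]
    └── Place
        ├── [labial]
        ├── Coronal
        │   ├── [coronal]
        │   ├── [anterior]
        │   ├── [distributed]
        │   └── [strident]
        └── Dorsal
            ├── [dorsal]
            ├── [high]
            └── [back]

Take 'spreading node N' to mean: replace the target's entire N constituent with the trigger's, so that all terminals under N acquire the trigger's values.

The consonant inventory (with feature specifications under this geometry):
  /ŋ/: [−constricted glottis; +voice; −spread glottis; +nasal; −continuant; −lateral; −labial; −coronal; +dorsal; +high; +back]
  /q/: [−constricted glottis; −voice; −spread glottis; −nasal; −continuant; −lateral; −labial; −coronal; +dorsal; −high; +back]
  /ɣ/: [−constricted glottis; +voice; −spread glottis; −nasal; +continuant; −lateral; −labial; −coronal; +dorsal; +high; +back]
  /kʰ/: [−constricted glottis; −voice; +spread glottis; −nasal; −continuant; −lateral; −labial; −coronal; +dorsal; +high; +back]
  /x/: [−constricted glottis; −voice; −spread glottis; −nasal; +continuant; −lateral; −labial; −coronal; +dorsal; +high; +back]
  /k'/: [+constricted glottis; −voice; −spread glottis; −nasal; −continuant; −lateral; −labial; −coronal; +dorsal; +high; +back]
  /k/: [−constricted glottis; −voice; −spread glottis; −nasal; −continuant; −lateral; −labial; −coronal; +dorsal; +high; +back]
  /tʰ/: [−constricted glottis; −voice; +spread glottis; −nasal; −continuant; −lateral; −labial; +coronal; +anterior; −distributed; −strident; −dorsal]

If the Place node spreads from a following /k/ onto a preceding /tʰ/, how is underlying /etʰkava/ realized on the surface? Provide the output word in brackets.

Place immediately or transitively dominates [labial], [coronal], [anterior], [distributed], [strident], [dorsal], [high], [back].
The target acquires /k/'s values for everything under Place — [−labial], [−coronal], [+dorsal], [+high], [+back] — while keeping its own [constricted glottis], [voice], [spread glottis], ….
The resulting bundle matches /kʰ/ in the inventory; substituting it for /tʰ/ gives [ekʰkava].

[ekʰkava]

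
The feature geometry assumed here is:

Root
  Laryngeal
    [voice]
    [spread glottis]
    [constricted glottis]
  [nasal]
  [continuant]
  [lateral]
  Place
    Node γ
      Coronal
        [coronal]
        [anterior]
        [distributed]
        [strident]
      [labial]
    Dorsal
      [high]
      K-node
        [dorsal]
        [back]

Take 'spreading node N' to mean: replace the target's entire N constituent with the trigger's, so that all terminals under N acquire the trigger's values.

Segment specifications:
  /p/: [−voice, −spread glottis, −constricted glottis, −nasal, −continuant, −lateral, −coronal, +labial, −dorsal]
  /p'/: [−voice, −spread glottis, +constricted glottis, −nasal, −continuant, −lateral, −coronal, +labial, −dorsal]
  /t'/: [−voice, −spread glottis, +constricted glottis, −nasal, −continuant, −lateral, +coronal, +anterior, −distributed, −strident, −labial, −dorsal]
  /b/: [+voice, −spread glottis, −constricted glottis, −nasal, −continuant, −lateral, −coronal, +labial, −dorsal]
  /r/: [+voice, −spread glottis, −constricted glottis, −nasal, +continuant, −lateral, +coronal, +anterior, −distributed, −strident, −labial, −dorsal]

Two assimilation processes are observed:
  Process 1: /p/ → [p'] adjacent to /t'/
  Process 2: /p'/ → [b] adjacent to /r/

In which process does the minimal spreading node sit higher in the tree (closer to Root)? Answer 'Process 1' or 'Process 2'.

Process 1 alters [constricted glottis]; the lowest dominating node is [constricted glottis] (depth 2 from Root).
In Process 2, [voice], [constricted glottis] change, so the minimal spreading node is Laryngeal at depth 1.
Depth 1 < depth 2; Process 2 involves the structurally higher constituent Laryngeal.

Process 2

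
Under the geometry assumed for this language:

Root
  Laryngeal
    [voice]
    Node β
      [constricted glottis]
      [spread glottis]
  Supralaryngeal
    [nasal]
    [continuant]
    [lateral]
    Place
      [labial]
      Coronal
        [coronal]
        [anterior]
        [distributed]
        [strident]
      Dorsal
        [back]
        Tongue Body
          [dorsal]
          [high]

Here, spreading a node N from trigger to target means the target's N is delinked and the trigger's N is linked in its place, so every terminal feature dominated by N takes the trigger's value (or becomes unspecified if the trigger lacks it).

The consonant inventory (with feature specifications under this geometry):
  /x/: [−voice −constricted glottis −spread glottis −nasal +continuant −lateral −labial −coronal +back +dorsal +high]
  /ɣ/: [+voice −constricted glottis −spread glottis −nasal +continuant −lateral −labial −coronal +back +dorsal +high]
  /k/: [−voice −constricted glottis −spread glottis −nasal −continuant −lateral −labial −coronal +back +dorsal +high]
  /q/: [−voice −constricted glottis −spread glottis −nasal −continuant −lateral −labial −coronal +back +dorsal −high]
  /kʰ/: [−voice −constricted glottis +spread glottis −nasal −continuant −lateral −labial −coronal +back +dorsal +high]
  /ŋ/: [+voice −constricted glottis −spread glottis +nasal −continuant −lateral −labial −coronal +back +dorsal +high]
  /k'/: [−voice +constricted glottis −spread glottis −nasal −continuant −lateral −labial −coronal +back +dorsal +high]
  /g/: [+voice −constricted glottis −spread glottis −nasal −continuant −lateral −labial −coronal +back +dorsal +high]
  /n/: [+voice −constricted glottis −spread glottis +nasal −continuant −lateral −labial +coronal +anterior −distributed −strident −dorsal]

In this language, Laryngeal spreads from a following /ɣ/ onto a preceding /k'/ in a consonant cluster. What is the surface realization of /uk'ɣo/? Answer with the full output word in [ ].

[ugɣo]

The Laryngeal node dominates the terminals [voice], [constricted glottis], [spread glottis].
After delinking /k'/'s Laryngeal and linking /ɣ/'s, the affected terminals become [+voice], [−constricted glottis], [−spread glottis]; [nasal], [continuant], [lateral], … (outside Laryngeal) are retained from /k'/.
The resulting bundle matches /g/ in the inventory; substituting it for /k'/ gives [ugɣo].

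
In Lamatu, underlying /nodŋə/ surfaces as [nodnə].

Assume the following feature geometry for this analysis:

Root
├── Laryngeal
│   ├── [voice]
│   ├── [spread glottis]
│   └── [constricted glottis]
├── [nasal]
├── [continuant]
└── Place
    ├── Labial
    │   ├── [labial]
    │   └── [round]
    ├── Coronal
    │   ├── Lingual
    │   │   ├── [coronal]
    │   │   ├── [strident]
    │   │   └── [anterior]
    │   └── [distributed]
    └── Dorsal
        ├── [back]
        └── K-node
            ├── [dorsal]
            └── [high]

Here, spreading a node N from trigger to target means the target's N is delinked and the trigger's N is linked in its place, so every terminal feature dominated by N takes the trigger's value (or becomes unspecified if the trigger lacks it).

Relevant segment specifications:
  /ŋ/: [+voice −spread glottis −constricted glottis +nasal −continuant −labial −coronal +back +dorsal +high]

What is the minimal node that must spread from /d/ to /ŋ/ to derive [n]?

Place

The alternation /ŋ/ → [n] changes [coronal], [anterior], [distributed], [strident], [dorsal], [high], [back] and nothing else.
These terminals are all dominated by Place, and no proper subconstituent of Place covers them all; Place is their lowest common ancestor.
If Place spreads, every terminal under it takes /d/'s value, producing [n] as observed.
Since [nasal] is preserved even though /d/ disagrees there, no node above Place spread.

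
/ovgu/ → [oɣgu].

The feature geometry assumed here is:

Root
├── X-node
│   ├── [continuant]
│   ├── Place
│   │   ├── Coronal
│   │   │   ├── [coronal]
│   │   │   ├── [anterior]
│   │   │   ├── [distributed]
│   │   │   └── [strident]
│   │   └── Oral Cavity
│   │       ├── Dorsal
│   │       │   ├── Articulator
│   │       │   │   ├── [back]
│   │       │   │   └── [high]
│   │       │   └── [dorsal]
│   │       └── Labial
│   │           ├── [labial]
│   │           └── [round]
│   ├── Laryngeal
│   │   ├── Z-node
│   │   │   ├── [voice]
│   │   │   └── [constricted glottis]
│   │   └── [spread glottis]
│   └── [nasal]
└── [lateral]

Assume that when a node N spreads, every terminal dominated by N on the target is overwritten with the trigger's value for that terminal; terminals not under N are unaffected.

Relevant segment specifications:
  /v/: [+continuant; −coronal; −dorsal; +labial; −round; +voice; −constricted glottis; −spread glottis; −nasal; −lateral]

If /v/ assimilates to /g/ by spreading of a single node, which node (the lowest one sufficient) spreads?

Oral Cavity

/v/ and [ɣ] differ in [labial], [round], [dorsal], [high], [back]; every other specified feature is identical.
The smallest constituent containing every changed terminal is Oral Cavity — each of its daughters lacks at least one of the affected features.
Delinking /v/'s Oral Cavity and associating /g/'s Oral Cavity gives precisely the feature bundle of [ɣ].
[continuant], a feature on which the two segments disagree outside Oral Cavity, is unchanged — nothing dominating it spread, and Oral Cavity is the minimal sufficient constituent.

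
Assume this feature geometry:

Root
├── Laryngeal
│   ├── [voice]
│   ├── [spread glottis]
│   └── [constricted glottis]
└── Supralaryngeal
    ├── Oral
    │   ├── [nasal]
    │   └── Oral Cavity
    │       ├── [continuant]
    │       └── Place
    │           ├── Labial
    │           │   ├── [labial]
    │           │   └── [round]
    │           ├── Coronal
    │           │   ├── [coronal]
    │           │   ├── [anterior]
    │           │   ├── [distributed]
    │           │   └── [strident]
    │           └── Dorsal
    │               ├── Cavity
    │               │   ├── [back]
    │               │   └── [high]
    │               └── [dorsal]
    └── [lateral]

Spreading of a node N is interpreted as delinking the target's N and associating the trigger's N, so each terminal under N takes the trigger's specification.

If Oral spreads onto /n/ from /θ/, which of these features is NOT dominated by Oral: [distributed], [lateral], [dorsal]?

Oral dominates exactly [nasal], [continuant], [labial], [round], [coronal], [anterior], [distributed], [strident], [back], [high], [dorsal].
Of the listed options, [distributed], [dorsal] are among these and would be overwritten by spreading Oral.
[lateral] is not within the Oral subtree (it hangs from Supralaryngeal), so /n/'s [lateral] value survives.

[lateral]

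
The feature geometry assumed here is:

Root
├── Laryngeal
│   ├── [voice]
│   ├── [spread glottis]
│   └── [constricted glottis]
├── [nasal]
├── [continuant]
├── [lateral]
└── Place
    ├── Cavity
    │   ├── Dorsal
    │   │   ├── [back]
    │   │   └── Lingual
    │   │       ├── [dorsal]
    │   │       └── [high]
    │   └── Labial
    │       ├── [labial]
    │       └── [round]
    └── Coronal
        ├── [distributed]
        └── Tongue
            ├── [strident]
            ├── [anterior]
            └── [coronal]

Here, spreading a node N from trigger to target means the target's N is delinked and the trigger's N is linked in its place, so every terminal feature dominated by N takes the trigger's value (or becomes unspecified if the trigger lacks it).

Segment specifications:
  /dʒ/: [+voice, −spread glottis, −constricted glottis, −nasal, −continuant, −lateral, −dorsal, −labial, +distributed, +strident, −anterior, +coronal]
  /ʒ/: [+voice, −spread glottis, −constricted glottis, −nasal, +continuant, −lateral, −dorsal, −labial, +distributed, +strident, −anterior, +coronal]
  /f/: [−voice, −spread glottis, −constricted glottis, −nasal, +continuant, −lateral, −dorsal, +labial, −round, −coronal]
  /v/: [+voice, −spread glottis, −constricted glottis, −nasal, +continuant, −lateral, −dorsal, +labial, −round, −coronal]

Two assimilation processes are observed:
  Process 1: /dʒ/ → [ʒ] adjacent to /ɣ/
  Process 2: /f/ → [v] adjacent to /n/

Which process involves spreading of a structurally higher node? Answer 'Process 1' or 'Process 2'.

Process 1

Process 1: the feature that changes is [continuant]; the minimal node is [continuant] (depth 1).
Process 2: the feature that changes is [voice]; the minimal node is [voice] (depth 2).
[continuant] (depth 1) sits above [voice] (depth 2), making Process 1 the one with the higher spreading node.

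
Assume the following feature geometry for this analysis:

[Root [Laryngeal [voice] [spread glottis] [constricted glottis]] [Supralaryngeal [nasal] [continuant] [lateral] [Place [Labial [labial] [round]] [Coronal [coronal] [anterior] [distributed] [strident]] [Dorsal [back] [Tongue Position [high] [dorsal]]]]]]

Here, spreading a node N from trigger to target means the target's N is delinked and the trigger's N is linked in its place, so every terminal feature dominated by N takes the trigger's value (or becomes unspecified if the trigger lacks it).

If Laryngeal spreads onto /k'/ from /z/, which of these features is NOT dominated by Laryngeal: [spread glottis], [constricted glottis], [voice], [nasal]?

[nasal]

Under this geometry, Laryngeal contains [voice], [spread glottis], [constricted glottis].
[constricted glottis], [voice], [spread glottis] all lie under Laryngeal, so they are overwritten when Laryngeal spreads.
But [nasal] is a dependent of Supralaryngeal, outside Laryngeal; it is therefore untouched by the spreading.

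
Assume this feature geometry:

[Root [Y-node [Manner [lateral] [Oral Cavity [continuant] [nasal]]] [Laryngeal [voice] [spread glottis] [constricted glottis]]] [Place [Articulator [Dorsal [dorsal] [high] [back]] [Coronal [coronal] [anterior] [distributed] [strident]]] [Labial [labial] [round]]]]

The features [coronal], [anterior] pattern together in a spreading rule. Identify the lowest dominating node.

Coronal

[coronal]: Root / Place / Articulator / Coronal / [coronal].
[anterior]: Root / Place / Articulator / Coronal / [anterior].
The listed terminals split across distinct daughters of Coronal, so Coronal itself is the smallest node containing them all.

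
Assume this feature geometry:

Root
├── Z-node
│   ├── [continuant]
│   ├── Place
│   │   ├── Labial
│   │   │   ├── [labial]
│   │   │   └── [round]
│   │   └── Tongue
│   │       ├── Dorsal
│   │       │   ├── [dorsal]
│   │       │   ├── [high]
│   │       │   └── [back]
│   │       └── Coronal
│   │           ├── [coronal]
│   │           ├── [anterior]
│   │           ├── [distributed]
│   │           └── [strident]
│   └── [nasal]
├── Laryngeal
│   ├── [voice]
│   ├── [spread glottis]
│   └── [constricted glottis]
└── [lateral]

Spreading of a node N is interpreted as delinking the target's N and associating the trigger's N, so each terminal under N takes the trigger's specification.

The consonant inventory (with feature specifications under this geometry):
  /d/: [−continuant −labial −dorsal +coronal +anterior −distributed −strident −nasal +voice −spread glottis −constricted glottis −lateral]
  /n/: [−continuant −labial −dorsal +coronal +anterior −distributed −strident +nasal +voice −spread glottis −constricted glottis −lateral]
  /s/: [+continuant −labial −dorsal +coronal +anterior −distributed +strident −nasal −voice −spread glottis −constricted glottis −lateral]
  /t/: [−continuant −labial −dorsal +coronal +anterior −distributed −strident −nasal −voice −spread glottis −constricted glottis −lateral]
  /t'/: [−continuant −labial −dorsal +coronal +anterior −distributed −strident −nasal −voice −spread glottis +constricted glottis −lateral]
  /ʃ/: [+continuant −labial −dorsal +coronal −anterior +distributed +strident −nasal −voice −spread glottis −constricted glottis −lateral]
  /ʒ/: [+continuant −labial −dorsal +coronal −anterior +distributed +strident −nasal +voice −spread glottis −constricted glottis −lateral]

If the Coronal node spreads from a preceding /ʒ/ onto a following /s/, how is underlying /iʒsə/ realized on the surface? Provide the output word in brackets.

Coronal immediately or transitively dominates [coronal], [anterior], [distributed], [strident].
The target acquires /ʒ/'s values for everything under Coronal — [+coronal], [−anterior], [+distributed], [+strident] — while keeping its own [continuant], [labial], [dorsal], ….
The resulting bundle matches /ʃ/ in the inventory; substituting it for /s/ gives [iʒʃə].

[iʒʃə]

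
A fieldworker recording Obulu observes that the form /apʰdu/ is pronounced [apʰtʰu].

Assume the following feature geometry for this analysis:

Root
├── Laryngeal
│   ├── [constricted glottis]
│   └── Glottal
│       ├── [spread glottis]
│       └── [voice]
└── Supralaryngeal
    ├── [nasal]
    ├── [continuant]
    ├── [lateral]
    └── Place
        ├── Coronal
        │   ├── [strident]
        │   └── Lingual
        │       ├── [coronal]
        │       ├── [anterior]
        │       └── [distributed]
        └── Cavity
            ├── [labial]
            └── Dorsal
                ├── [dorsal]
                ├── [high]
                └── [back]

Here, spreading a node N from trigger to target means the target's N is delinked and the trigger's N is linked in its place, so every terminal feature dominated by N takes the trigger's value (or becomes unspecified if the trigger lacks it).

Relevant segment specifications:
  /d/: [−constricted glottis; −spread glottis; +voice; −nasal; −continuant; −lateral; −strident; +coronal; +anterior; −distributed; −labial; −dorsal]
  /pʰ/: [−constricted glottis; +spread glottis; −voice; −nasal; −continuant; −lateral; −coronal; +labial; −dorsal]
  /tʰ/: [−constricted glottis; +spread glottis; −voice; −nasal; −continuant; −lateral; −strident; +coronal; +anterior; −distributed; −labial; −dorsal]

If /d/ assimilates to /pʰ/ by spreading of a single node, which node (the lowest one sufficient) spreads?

Glottal

/d/ and [tʰ] differ in [voice], [spread glottis]; every other specified feature is identical.
These terminals are all dominated by Glottal, and no proper subconstituent of Glottal covers them all; Glottal is their lowest common ancestor.
Delinking /d/'s Glottal and associating /pʰ/'s Glottal gives precisely the feature bundle of [tʰ].
Features on which the two segments disagree outside Glottal, such as [coronal], [labial], are unchanged — nothing dominating them spread, and Glottal is the minimal sufficient constituent.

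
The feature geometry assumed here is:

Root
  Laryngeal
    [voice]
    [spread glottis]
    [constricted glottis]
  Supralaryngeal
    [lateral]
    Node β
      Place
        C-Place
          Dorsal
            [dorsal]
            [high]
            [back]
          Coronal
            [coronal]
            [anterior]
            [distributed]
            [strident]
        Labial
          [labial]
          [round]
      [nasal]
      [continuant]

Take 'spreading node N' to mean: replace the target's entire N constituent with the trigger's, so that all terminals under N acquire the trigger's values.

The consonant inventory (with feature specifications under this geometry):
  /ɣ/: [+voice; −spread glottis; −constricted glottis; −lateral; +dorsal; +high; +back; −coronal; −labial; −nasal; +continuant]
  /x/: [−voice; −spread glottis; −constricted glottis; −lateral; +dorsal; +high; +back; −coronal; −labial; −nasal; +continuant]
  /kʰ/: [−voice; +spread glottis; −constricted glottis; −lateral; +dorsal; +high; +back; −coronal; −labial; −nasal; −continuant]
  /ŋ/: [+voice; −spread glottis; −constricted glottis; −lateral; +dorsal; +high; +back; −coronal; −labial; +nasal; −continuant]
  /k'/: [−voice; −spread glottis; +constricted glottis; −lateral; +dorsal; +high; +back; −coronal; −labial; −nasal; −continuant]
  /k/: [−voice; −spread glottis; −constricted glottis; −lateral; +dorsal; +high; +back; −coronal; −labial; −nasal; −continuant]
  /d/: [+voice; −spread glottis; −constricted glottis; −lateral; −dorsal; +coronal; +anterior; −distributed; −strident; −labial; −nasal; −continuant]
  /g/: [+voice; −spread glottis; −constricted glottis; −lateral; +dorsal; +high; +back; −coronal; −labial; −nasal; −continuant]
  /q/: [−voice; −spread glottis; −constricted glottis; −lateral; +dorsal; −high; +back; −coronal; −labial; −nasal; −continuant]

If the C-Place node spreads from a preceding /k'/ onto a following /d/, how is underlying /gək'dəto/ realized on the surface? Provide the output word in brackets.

The C-Place node dominates the terminals [dorsal], [high], [back], [coronal], [anterior], [distributed], [strident].
After delinking /d/'s C-Place and linking /k'/'s, the affected terminals become [+dorsal], [+high], [+back], [−coronal]; [voice], [spread glottis], [constricted glottis], … (outside C-Place) are retained from /d/.
Among the inventory, only /g/ has exactly this specification, giving the surface form [gək'gəto].

[gək'gəto]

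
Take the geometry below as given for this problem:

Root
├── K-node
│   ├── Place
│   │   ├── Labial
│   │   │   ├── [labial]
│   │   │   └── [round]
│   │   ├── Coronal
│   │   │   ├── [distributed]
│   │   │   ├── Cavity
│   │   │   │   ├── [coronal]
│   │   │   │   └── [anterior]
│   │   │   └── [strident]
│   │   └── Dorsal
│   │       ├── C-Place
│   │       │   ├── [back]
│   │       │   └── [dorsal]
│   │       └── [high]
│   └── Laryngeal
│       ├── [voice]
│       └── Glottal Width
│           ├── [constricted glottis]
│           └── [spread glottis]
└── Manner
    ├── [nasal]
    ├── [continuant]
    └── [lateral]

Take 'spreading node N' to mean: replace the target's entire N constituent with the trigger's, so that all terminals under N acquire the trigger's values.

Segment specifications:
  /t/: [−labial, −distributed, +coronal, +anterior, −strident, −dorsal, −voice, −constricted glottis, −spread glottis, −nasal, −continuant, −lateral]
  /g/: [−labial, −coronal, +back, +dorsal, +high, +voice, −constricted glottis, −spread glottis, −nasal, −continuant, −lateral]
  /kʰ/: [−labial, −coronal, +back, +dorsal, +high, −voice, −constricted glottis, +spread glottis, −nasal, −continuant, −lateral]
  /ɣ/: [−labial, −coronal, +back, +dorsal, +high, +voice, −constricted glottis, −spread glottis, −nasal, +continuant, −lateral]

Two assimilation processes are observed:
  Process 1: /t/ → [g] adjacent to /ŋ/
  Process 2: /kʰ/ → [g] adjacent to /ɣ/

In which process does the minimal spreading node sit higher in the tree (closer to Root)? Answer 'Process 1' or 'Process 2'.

Process 1

Process 1 alters [voice], [coronal], [anterior], [distributed], [strident], [dorsal], [high], [back]; the lowest common ancestor is K-node (depth 1 from Root).
In Process 2, [voice], [spread glottis] change, so the minimal spreading node is Laryngeal at depth 2.
Depth 1 < depth 2; Process 1 involves the structurally higher constituent K-node.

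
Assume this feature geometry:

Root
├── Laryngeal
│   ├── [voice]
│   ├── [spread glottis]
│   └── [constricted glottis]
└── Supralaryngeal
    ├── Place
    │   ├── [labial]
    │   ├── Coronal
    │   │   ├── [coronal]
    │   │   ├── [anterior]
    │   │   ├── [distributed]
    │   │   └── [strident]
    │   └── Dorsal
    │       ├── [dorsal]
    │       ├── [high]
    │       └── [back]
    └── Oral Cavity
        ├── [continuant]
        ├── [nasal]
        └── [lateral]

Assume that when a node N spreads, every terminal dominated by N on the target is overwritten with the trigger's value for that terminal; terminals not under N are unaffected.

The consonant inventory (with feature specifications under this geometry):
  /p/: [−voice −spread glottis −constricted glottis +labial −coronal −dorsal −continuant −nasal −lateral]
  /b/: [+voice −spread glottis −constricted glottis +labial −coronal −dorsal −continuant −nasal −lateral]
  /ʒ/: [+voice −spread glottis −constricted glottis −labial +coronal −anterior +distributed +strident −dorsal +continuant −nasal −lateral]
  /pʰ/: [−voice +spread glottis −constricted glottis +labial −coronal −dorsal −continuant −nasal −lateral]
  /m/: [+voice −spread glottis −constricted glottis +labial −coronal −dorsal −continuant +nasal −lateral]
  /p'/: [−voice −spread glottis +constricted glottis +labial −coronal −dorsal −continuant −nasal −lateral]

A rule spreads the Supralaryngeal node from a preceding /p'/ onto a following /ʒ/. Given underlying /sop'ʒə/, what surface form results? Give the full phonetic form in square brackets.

Supralaryngeal immediately or transitively dominates [labial], [coronal], [anterior], [distributed], [strident], [dorsal], [high], [back], [continuant], [nasal], [lateral].
Spreading Supralaryngeal from /p'/ onto /ʒ/ replaces those values with /p'/'s: [+labial], [−coronal], [−dorsal], [−continuant], [−nasal], [−lateral]. Features outside Supralaryngeal ([voice], [spread glottis], [constricted glottis]) stay as in /ʒ/.
The resulting bundle matches /b/ in the inventory; substituting it for /ʒ/ gives [sop'bə].

[sop'bə]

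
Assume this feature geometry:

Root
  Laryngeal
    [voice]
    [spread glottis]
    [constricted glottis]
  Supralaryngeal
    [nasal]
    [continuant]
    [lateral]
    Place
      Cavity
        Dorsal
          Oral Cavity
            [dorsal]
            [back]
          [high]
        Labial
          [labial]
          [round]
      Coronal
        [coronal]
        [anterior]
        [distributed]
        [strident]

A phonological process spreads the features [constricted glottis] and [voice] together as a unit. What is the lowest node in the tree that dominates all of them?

Laryngeal

[constricted glottis]: Root > Laryngeal > [constricted glottis].
[voice]: Root > Laryngeal > [voice].
The lowest node appearing on every path is Laryngeal; each proper daughter of Laryngeal fails to dominate at least one of the listed features.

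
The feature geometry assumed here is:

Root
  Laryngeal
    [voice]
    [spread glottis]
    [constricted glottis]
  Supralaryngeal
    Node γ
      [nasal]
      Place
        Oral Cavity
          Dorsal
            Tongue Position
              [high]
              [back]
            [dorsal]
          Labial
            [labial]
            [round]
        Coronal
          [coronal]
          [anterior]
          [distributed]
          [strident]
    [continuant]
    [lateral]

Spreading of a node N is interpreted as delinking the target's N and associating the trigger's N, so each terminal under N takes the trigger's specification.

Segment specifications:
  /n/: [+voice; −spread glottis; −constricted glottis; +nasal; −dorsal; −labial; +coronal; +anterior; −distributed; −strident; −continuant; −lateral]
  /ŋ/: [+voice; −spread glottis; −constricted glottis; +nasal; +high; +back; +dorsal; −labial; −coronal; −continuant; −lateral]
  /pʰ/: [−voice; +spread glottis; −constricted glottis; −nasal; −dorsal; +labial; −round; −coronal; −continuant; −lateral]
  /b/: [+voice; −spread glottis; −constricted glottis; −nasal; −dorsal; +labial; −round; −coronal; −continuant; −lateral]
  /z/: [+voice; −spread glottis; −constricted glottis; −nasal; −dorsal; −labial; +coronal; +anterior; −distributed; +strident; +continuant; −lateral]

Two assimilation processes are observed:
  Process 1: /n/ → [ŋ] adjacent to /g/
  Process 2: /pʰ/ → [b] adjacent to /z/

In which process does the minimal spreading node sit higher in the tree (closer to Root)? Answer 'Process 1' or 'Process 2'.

Process 2

Process 1 alters [coronal], [anterior], [distributed], [strident], [dorsal], [high], [back]; the lowest common ancestor is Place (depth 3 from Root).
In Process 2, [voice], [spread glottis] change, so the minimal spreading node is Laryngeal at depth 1.
Laryngeal is closer to Root than Place, so Process 2 spreads the higher node.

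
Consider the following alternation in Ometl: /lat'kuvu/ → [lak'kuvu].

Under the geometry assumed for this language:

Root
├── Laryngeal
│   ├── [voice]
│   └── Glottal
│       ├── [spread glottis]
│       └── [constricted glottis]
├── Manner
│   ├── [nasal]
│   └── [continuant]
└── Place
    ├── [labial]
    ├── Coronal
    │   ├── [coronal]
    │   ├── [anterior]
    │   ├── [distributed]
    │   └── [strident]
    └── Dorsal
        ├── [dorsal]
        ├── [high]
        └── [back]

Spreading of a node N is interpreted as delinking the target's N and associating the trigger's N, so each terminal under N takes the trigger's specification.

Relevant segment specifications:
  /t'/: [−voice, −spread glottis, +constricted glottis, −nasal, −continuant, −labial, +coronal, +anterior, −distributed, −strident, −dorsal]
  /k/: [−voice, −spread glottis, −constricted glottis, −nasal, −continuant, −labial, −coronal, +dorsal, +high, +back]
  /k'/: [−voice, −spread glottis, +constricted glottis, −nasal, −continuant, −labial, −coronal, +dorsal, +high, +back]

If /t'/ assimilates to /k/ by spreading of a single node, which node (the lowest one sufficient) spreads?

Feature comparison: [coronal], [anterior], [distributed], [strident], [dorsal], [high], [back] differ between /t'/ and [k']; the remaining terminals match.
In this geometry the lowest node dominating all of them is Place: every daughter of Place dominates only a proper subset, so no lower node suffices.
If Place spreads, every terminal under it takes /k/'s value, producing [k'] as observed.
Since [constricted glottis] is preserved even though /k/ disagrees there, no node above Place spread.

Place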